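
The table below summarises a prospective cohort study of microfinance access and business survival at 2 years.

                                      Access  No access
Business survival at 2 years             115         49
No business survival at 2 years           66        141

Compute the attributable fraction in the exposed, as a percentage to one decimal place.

Reading the table with exposure as columns: a = 115 (Access, case), b = 66 (Access, non-case), c = 49 (No access, case), d = 141.
Risk in exposed = 115/181 = 0.63536; risk in unexposed = 49/190 = 0.25789.
RR = 0.63536/0.25789 = 2.46364
AR% = (RR − 1)/RR × 100 = (2.46364 − 1)/2.46364 × 100 = 59.4096%

59.4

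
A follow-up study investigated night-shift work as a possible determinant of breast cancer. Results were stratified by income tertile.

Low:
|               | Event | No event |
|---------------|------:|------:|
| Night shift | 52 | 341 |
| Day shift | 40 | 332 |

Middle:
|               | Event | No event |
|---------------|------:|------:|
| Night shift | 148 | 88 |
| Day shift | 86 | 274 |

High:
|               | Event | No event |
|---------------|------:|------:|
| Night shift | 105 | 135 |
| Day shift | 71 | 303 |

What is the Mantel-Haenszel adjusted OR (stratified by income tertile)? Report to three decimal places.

3.087

OR_MH = Σ(aᵢdᵢ/nᵢ) / Σ(bᵢcᵢ/nᵢ), where nᵢ is the stratum total.
Stratum 1 (Low): n = 765; a·d/n = 52·332/765 = 22.5673; b·c/n = 341·40/765 = 17.8301
Stratum 2 (Middle): n = 596; a·d/n = 148·274/596 = 68.0403; b·c/n = 88·86/596 = 12.6980
Stratum 3 (High): n = 614; a·d/n = 105·303/614 = 51.8160; b·c/n = 135·71/614 = 15.6107
OR_MH = (22.5673 + 68.0403 + 51.8160) / (17.8301 + 12.6980 + 15.6107) = 142.4235 / 46.1388 = 3.08685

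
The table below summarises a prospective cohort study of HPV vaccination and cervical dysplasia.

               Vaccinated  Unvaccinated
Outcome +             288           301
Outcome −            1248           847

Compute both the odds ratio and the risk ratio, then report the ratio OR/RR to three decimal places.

Reading the table with exposure as columns: a = 288 (Vaccinated, case), b = 1248 (Vaccinated, non-case), c = 301 (Unvaccinated, case), d = 847.
OR = (288·847)/(1248·301) = 243936/375648 = 0.64937
Risk in exposed = 288/1536 = 0.18750; risk in unexposed = 301/1148 = 0.26220; RR = 0.71512
OR/RR = 0.64937 / 0.71512 = 0.90807
The outcome is not rare, so the OR lies further from 1 than the RR.

0.908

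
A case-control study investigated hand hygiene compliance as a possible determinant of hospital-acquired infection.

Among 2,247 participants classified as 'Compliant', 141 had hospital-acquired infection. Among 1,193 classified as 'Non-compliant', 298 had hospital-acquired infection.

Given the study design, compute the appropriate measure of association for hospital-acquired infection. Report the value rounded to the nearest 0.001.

From the description: a = 141, b = 2106, c = 298, d = 895.
This is a case-control study: participants were sampled on outcome status, so risks in the source population cannot be estimated directly — relative risk is not valid here. The odds ratio is the appropriate measure.
OR = (a·d)/(b·c) = (141 × 895) / (2106 × 298) = 126195 / 627588 = 0.20108

0.201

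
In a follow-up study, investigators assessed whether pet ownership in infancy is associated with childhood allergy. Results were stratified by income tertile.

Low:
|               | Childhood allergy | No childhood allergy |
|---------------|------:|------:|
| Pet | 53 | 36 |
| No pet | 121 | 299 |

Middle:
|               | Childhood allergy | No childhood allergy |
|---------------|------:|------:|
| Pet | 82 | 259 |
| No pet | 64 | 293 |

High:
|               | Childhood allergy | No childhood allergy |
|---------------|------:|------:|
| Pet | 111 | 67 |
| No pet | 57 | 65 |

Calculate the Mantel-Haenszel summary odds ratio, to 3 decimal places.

1.990

OR_MH = Σ(aᵢdᵢ/nᵢ) / Σ(bᵢcᵢ/nᵢ), where nᵢ is the stratum total.
Stratum 1 (Low): n = 509; a·d/n = 53·299/509 = 31.1336; b·c/n = 36·121/509 = 8.5580
Stratum 2 (Middle): n = 698; a·d/n = 82·293/698 = 34.4212; b·c/n = 259·64/698 = 23.7479
Stratum 3 (High): n = 300; a·d/n = 111·65/300 = 24.0500; b·c/n = 67·57/300 = 12.7300
OR_MH = (31.1336 + 34.4212 + 24.0500) / (8.5580 + 23.7479 + 12.7300) = 89.6048 / 45.0358 = 1.98963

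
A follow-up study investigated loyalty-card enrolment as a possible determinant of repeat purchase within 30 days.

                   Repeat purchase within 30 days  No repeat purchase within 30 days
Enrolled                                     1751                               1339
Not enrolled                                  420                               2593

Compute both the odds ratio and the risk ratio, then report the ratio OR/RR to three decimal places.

Cells: a = 1751, b = 1339, c = 420, d = 2593.
OR = (1751·2593)/(1339·420) = 4540343/562380 = 8.07344
Risk in exposed = 1751/3090 = 0.56667; risk in unexposed = 420/3013 = 0.13940; RR = 4.06516
OR/RR = 8.07344 / 4.06516 = 1.98601
The outcome is not rare, so the OR lies further from 1 than the RR.

1.986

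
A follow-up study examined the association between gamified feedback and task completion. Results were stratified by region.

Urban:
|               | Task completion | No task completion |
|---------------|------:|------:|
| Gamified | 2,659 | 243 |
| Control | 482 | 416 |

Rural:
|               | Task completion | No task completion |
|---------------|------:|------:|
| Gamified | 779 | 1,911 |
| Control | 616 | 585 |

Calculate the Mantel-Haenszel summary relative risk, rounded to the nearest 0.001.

1.094

RR_MH = Σ(aᵢ·n₀ᵢ/nᵢ) / Σ(cᵢ·n₁ᵢ/nᵢ), with n₁ᵢ = aᵢ+bᵢ (exposed), n₀ᵢ = cᵢ+dᵢ (unexposed), nᵢ = n₁ᵢ+n₀ᵢ.
Stratum 1 (Urban): n₁ = 2902, n₀ = 898, n = 3800; a·n₀/n = 2659·898/3800 = 628.3637; c·n₁/n = 482·2902/3800 = 368.0958
Stratum 2 (Rural): n₁ = 2690, n₀ = 1201, n = 3891; a·n₀/n = 779·1201/3891 = 240.4469; c·n₁/n = 616·2690/3891 = 425.8648
RR_MH = (628.3637 + 240.4469) / (368.0958 + 425.8648) = 868.8106 / 793.9606 = 1.09427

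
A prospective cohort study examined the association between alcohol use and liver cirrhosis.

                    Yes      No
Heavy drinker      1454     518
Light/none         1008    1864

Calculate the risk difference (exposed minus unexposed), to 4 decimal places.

0.3863

Cells: a = 1454, b = 518, c = 1008, d = 1864.
Risk in exposed = 1454/1972 = 0.737323; risk in unexposed = 1008/2872 = 0.350975.
Risk difference = 0.737323 − 0.350975 = 0.386348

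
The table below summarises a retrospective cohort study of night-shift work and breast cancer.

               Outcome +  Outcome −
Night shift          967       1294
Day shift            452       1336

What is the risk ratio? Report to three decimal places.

Cells: a = 967, b = 1294, c = 452, d = 1336.
Risk in exposed = 967/2261 = 0.42769; risk in unexposed = 452/1788 = 0.25280.
RR = 0.42769 / 0.25280 = 1.69182
The risk among the exposed is 1.69 times that among the unexposed.

1.692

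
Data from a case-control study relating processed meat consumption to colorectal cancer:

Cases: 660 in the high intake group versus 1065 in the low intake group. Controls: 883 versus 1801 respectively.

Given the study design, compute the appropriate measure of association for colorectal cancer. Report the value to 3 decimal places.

From the description: a = 660, b = 883, c = 1065, d = 1801.
This is a case-control study: participants were sampled on outcome status, so risks in the source population cannot be estimated directly — relative risk is not valid here. The odds ratio is the appropriate measure.
OR = (a·d)/(b·c) = (660 × 1801) / (883 × 1065) = 1188660 / 940395 = 1.26400

1.264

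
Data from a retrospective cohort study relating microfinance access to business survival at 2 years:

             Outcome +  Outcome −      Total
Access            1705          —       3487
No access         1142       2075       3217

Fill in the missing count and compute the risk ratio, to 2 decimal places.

1.38

The missing cell is in the exposed row: 3487 − 1705 = 1782.
So a = 1705, b = 1782, c = 1142, d = 2075.
RR = [a/(a+b)] / [c/(c+d)] = (1705/3487) / (1142/3217) = 0.48896/0.35499 = 1.37739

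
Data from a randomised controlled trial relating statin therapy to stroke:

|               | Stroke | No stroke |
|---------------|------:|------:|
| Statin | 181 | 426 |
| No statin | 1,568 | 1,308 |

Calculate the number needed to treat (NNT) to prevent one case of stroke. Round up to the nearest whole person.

5

Risk in treated group = 181/607 = 0.29819; risk in control = 1568/2876 = 0.54520.
Absolute risk reduction = 0.54520 − 0.29819 = 0.24701
NNT = 1 / ARR = 1 / 0.24701 = 4.048 → round up → 5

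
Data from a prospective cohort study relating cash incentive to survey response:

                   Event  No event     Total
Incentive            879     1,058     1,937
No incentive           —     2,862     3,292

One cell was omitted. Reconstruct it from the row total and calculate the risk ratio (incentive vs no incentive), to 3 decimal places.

The missing cell is in the unexposed row: 3292 − 2862 = 430.
So a = 879, b = 1058, c = 430, d = 2862.
RR = [a/(a+b)] / [c/(c+d)] = (879/1937) / (430/3292) = 0.45379/0.13062 = 3.47417

3.474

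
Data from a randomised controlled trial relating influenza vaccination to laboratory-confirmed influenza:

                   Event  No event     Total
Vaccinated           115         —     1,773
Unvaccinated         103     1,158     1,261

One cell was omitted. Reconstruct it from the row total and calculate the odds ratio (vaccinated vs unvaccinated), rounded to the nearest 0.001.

The missing cell is in the exposed row: 1773 − 115 = 1658.
So a = 115, b = 1658, c = 103, d = 1158.
OR = (a·d)/(b·c) = (115 × 1158) / (1658 × 103) = 133170 / 170774 = 0.77980

0.780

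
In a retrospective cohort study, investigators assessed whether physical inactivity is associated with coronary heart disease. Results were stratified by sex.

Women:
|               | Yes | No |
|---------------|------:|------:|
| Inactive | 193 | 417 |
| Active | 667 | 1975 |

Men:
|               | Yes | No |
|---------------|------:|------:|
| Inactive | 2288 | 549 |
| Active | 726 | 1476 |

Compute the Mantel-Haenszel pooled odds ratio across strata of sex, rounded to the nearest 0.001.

OR_MH = Σ(aᵢdᵢ/nᵢ) / Σ(bᵢcᵢ/nᵢ), where nᵢ is the stratum total.
Stratum 1 (Women): n = 3252; a·d/n = 193·1975/3252 = 117.2125; b·c/n = 417·667/3252 = 85.5286
Stratum 2 (Men): n = 5039; a·d/n = 2288·1476/5039 = 670.1901; b·c/n = 549·726/5039 = 79.0978
OR_MH = (117.2125 + 670.1901) / (85.5286 + 79.0978) = 787.4026 / 164.6264 = 4.78297

4.783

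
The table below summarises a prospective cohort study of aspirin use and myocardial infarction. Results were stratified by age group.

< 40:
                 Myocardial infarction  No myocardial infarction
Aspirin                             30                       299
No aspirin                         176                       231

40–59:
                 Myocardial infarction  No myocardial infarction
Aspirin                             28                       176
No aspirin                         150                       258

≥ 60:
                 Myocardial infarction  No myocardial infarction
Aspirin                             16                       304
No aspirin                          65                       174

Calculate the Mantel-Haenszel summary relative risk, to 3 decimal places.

0.254

RR_MH = Σ(aᵢ·n₀ᵢ/nᵢ) / Σ(cᵢ·n₁ᵢ/nᵢ), with n₁ᵢ = aᵢ+bᵢ (exposed), n₀ᵢ = cᵢ+dᵢ (unexposed), nᵢ = n₁ᵢ+n₀ᵢ.
Stratum 1 (< 40): n₁ = 329, n₀ = 407, n = 736; a·n₀/n = 30·407/736 = 16.5897; c·n₁/n = 176·329/736 = 78.6739
Stratum 2 (40–59): n₁ = 204, n₀ = 408, n = 612; a·n₀/n = 28·408/612 = 18.6667; c·n₁/n = 150·204/612 = 50.0000
Stratum 3 (≥ 60): n₁ = 320, n₀ = 239, n = 559; a·n₀/n = 16·239/559 = 6.8408; c·n₁/n = 65·320/559 = 37.2093
RR_MH = (16.5897 + 18.6667 + 6.8408) / (78.6739 + 50.0000 + 37.2093) = 42.0971 / 165.8832 = 0.25378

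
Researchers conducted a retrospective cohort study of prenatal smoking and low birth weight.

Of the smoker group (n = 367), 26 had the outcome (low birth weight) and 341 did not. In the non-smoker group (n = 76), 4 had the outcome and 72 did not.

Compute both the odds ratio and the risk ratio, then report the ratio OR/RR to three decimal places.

1.020

From the description: a = 26, b = 341, c = 4, d = 72.
OR = (26·72)/(341·4) = 1872/1364 = 1.37243
Risk in exposed = 26/367 = 0.07084; risk in unexposed = 4/76 = 0.05263; RR = 1.34605
OR/RR = 1.37243 / 1.34605 = 1.01960
The outcome is rare in both groups, so OR ≈ RR (ratio near 1).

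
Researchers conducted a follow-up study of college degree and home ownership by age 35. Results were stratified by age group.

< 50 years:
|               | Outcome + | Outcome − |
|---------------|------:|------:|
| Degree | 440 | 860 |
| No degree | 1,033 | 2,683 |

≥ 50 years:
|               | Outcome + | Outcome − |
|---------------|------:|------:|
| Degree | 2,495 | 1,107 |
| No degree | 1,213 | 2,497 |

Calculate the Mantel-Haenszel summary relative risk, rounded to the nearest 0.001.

RR_MH = Σ(aᵢ·n₀ᵢ/nᵢ) / Σ(cᵢ·n₁ᵢ/nᵢ), with n₁ᵢ = aᵢ+bᵢ (exposed), n₀ᵢ = cᵢ+dᵢ (unexposed), nᵢ = n₁ᵢ+n₀ᵢ.
Stratum 1 (< 50 years): n₁ = 1300, n₀ = 3716, n = 5016; a·n₀/n = 440·3716/5016 = 325.9649; c·n₁/n = 1033·1300/5016 = 267.7233
Stratum 2 (≥ 50 years): n₁ = 3602, n₀ = 3710, n = 7312; a·n₀/n = 2495·3710/7312 = 1265.9259; c·n₁/n = 1213·3602/7312 = 597.5418
RR_MH = (325.9649 + 1265.9259) / (267.7233 + 597.5418) = 1591.8908 / 865.2651 = 1.83977

1.840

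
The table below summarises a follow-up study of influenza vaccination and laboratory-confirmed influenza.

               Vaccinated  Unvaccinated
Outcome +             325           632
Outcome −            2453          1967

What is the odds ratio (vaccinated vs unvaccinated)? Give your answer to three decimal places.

0.412

Reading the table with exposure as columns: a = 325 (Vaccinated, case), b = 2453 (Vaccinated, non-case), c = 632 (Unvaccinated, case), d = 1967.
OR = (a·d)/(b·c) = (325 × 1967) / (2453 × 632) = 639275 / 1550296 = 0.41236
Exposure is associated with lower odds of laboratory-confirmed influenza (OR = 0.41 < 1).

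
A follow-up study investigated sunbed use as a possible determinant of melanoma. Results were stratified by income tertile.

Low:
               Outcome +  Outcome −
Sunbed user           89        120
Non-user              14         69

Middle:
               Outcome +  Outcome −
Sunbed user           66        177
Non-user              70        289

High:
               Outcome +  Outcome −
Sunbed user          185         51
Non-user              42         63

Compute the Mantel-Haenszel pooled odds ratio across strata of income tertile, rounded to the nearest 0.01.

2.66

OR_MH = Σ(aᵢdᵢ/nᵢ) / Σ(bᵢcᵢ/nᵢ), where nᵢ is the stratum total.
Stratum 1 (Low): n = 292; a·d/n = 89·69/292 = 21.0308; b·c/n = 120·14/292 = 5.7534
Stratum 2 (Middle): n = 602; a·d/n = 66·289/602 = 31.6844; b·c/n = 177·70/602 = 20.5814
Stratum 3 (High): n = 341; a·d/n = 185·63/341 = 34.1789; b·c/n = 51·42/341 = 6.2815
OR_MH = (21.0308 + 31.6844 + 34.1789) / (5.7534 + 20.5814 + 6.2815) = 86.8941 / 32.6163 = 2.66413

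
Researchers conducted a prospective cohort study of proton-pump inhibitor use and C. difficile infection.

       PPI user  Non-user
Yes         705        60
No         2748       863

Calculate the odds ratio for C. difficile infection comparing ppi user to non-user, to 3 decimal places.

Reading the table with exposure as columns: a = 705 (PPI user, case), b = 2748 (PPI user, non-case), c = 60 (Non-user, case), d = 863.
OR = (a·d)/(b·c) = (705 × 863) / (2748 × 60) = 608415 / 164880 = 3.69005
The odds of C. difficile infection are about 3.69 times as high in the ppi user group.

3.690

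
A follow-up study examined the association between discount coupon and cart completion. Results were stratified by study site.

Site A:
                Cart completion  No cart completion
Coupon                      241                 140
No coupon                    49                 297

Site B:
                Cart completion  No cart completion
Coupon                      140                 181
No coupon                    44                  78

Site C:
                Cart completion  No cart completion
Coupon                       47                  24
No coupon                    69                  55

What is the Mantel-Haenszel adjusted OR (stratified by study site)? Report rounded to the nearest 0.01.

3.80

OR_MH = Σ(aᵢdᵢ/nᵢ) / Σ(bᵢcᵢ/nᵢ), where nᵢ is the stratum total.
Stratum 1 (Site A): n = 727; a·d/n = 241·297/727 = 98.4553; b·c/n = 140·49/727 = 9.4360
Stratum 2 (Site B): n = 443; a·d/n = 140·78/443 = 24.6501; b·c/n = 181·44/443 = 17.9774
Stratum 3 (Site C): n = 195; a·d/n = 47·55/195 = 13.2564; b·c/n = 24·69/195 = 8.4923
OR_MH = (98.4553 + 24.6501 + 13.2564) / (9.4360 + 17.9774 + 8.4923) = 136.3618 / 35.9058 = 3.79777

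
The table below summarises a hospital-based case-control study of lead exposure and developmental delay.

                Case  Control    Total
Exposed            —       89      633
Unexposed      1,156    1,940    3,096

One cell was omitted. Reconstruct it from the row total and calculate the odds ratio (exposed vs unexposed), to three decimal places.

10.258

The missing cell is in the exposed row: 633 − 89 = 544.
So a = 544, b = 89, c = 1156, d = 1940.
OR = (a·d)/(b·c) = (544 × 1940) / (89 × 1156) = 1055360 / 102884 = 10.25777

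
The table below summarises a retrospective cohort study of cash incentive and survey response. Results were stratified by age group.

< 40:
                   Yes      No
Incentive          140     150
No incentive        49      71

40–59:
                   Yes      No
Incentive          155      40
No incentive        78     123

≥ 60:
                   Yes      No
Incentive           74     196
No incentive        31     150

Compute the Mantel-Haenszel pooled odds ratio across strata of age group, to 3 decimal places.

OR_MH = Σ(aᵢdᵢ/nᵢ) / Σ(bᵢcᵢ/nᵢ), where nᵢ is the stratum total.
Stratum 1 (< 40): n = 410; a·d/n = 140·71/410 = 24.2439; b·c/n = 150·49/410 = 17.9268
Stratum 2 (40–59): n = 396; a·d/n = 155·123/396 = 48.1439; b·c/n = 40·78/396 = 7.8788
Stratum 3 (≥ 60): n = 451; a·d/n = 74·150/451 = 24.6120; b·c/n = 196·31/451 = 13.4723
OR_MH = (24.2439 + 48.1439 + 24.6120) / (17.9268 + 7.8788 + 13.4723) = 96.9998 / 39.2779 = 2.46958

2.470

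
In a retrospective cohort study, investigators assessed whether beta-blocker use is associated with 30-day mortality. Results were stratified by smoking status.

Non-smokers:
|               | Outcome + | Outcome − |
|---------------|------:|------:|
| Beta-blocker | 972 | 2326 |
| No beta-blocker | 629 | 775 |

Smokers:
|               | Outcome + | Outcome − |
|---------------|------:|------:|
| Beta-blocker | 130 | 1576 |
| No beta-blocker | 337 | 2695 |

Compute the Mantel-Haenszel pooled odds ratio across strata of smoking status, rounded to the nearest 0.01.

OR_MH = Σ(aᵢdᵢ/nᵢ) / Σ(bᵢcᵢ/nᵢ), where nᵢ is the stratum total.
Stratum 1 (Non-smokers): n = 4702; a·d/n = 972·775/4702 = 160.2084; b·c/n = 2326·629/4702 = 311.1557
Stratum 2 (Smokers): n = 4738; a·d/n = 130·2695/4738 = 73.9447; b·c/n = 1576·337/4738 = 112.0962
OR_MH = (160.2084 + 73.9447) / (311.1557 + 112.0962) = 234.1531 / 423.2519 = 0.55322

0.55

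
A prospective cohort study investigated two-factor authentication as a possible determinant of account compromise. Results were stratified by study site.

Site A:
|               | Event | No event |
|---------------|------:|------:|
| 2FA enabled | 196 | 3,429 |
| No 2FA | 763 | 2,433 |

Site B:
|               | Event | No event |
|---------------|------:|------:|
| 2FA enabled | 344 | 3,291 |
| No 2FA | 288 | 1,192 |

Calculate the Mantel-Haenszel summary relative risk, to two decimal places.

0.31

RR_MH = Σ(aᵢ·n₀ᵢ/nᵢ) / Σ(cᵢ·n₁ᵢ/nᵢ), with n₁ᵢ = aᵢ+bᵢ (exposed), n₀ᵢ = cᵢ+dᵢ (unexposed), nᵢ = n₁ᵢ+n₀ᵢ.
Stratum 1 (Site A): n₁ = 3625, n₀ = 3196, n = 6821; a·n₀/n = 196·3196/6821 = 91.8364; c·n₁/n = 763·3625/6821 = 405.4941
Stratum 2 (Site B): n₁ = 3635, n₀ = 1480, n = 5115; a·n₀/n = 344·1480/5115 = 99.5347; c·n₁/n = 288·3635/5115 = 204.6686
RR_MH = (91.8364 + 99.5347) / (405.4941 + 204.6686) = 191.3711 / 610.1627 = 0.31364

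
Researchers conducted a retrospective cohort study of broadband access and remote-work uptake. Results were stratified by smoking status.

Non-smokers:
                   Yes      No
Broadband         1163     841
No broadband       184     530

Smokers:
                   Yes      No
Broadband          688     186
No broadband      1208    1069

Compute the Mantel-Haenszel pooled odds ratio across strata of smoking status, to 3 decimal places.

OR_MH = Σ(aᵢdᵢ/nᵢ) / Σ(bᵢcᵢ/nᵢ), where nᵢ is the stratum total.
Stratum 1 (Non-smokers): n = 2718; a·d/n = 1163·530/2718 = 226.7807; b·c/n = 841·184/2718 = 56.9330
Stratum 2 (Smokers): n = 3151; a·d/n = 688·1069/3151 = 233.4091; b·c/n = 186·1208/3151 = 71.3069
OR_MH = (226.7807 + 233.4091) / (56.9330 + 71.3069) = 460.1898 / 128.2399 = 3.58851

3.589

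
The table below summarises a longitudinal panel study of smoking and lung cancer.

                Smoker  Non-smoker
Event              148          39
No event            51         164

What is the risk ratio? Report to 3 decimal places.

Reading the table with exposure as columns: a = 148 (Smoker, case), b = 51 (Smoker, non-case), c = 39 (Non-smoker, case), d = 164.
Risk in exposed = 148/199 = 0.74372; risk in unexposed = 39/203 = 0.19212.
RR = 0.74372 / 0.19212 = 3.87115
The risk among the exposed is 3.87 times that among the unexposed.

3.871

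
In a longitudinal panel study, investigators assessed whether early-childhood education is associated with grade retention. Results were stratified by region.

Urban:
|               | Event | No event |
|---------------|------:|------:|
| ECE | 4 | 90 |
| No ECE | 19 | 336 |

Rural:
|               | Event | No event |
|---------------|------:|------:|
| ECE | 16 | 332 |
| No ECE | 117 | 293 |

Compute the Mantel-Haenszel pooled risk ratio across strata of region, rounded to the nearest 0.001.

RR_MH = Σ(aᵢ·n₀ᵢ/nᵢ) / Σ(cᵢ·n₁ᵢ/nᵢ), with n₁ᵢ = aᵢ+bᵢ (exposed), n₀ᵢ = cᵢ+dᵢ (unexposed), nᵢ = n₁ᵢ+n₀ᵢ.
Stratum 1 (Urban): n₁ = 94, n₀ = 355, n = 449; a·n₀/n = 4·355/449 = 3.1626; c·n₁/n = 19·94/449 = 3.9777
Stratum 2 (Rural): n₁ = 348, n₀ = 410, n = 758; a·n₀/n = 16·410/758 = 8.6544; c·n₁/n = 117·348/758 = 53.7150
RR_MH = (3.1626 + 8.6544) / (3.9777 + 53.7150) = 11.8169 / 57.6928 = 0.20483

0.205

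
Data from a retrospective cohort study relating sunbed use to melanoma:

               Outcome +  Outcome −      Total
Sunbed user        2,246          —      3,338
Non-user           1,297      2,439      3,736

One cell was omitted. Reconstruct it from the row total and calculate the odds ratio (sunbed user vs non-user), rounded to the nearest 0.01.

The missing cell is in the exposed row: 3338 − 2246 = 1092.
So a = 2246, b = 1092, c = 1297, d = 2439.
OR = (a·d)/(b·c) = (2246 × 2439) / (1092 × 1297) = 5477994 / 1416324 = 3.86775

3.87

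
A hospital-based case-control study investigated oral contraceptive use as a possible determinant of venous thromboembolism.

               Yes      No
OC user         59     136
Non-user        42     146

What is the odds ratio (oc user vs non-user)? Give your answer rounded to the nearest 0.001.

Cells: a = 59, b = 136, c = 42, d = 146.
OR = (a·d)/(b·c) = (59 × 146) / (136 × 42) = 8614 / 5712 = 1.50805
The odds of venous thromboembolism are about 1.51 times as high in the oc user group.

1.508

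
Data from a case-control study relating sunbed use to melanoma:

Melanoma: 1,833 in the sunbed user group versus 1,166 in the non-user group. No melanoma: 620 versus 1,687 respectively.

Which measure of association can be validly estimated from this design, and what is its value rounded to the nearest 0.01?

4.28

From the description: a = 1833, b = 620, c = 1166, d = 1687.
This is a case-control study: participants were sampled on outcome status, so risks in the source population cannot be estimated directly — relative risk is not valid here. The odds ratio is the appropriate measure.
OR = (a·d)/(b·c) = (1833 × 1687) / (620 × 1166) = 3092271 / 722920 = 4.27747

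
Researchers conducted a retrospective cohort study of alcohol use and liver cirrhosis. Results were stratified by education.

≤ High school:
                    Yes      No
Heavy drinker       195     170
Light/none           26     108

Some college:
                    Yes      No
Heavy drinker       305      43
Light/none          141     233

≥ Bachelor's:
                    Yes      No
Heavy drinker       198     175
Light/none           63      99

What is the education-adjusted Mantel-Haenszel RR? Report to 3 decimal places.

2.065

RR_MH = Σ(aᵢ·n₀ᵢ/nᵢ) / Σ(cᵢ·n₁ᵢ/nᵢ), with n₁ᵢ = aᵢ+bᵢ (exposed), n₀ᵢ = cᵢ+dᵢ (unexposed), nᵢ = n₁ᵢ+n₀ᵢ.
Stratum 1 (≤ High school): n₁ = 365, n₀ = 134, n = 499; a·n₀/n = 195·134/499 = 52.3647; c·n₁/n = 26·365/499 = 19.0180
Stratum 2 (Some college): n₁ = 348, n₀ = 374, n = 722; a·n₀/n = 305·374/722 = 157.9917; c·n₁/n = 141·348/722 = 67.9612
Stratum 3 (≥ Bachelor's): n₁ = 373, n₀ = 162, n = 535; a·n₀/n = 198·162/535 = 59.9551; c·n₁/n = 63·373/535 = 43.9234
RR_MH = (52.3647 + 157.9917 + 59.9551) / (19.0180 + 67.9612 + 43.9234) = 270.3116 / 130.9026 = 2.06498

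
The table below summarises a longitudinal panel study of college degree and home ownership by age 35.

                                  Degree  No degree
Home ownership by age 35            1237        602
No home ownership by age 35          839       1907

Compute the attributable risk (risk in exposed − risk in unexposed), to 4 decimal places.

Reading the table with exposure as columns: a = 1237 (Degree, case), b = 839 (Degree, non-case), c = 602 (No degree, case), d = 1907.
Risk in exposed = 1237/2076 = 0.595857; risk in unexposed = 602/2509 = 0.239936.
Risk difference = 0.595857 − 0.239936 = 0.355921

0.3559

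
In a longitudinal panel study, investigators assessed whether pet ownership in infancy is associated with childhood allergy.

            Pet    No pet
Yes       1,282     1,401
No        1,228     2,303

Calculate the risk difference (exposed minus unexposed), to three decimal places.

0.133

Reading the table with exposure as columns: a = 1282 (Pet, case), b = 1228 (Pet, non-case), c = 1401 (No pet, case), d = 2303.
Risk in exposed = 1282/2510 = 0.510757; risk in unexposed = 1401/3704 = 0.378240.
Risk difference = 0.510757 − 0.378240 = 0.132517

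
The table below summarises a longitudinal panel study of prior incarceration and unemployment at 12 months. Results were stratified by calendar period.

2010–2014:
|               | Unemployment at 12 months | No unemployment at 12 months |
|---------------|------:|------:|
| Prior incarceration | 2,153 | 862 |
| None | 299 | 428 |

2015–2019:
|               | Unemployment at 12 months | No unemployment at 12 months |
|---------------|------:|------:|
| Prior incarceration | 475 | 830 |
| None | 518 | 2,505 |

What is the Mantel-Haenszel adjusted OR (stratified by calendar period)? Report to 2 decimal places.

3.10

OR_MH = Σ(aᵢdᵢ/nᵢ) / Σ(bᵢcᵢ/nᵢ), where nᵢ is the stratum total.
Stratum 1 (2010–2014): n = 3742; a·d/n = 2153·428/3742 = 246.2544; b·c/n = 862·299/3742 = 68.8771
Stratum 2 (2015–2019): n = 4328; a·d/n = 475·2505/4328 = 274.9249; b·c/n = 830·518/4328 = 99.3392
OR_MH = (246.2544 + 274.9249) / (68.8771 + 99.3392) = 521.1793 / 168.2163 = 3.09827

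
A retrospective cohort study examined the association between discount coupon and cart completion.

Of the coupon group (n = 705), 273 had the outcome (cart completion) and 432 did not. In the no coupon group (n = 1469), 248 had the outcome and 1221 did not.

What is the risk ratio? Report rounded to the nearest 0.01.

From the description: a = 273, b = 432, c = 248, d = 1221.
Risk in exposed = 273/705 = 0.38723; risk in unexposed = 248/1469 = 0.16882.
RR = 0.38723 / 0.16882 = 2.29374
The risk among the exposed is 2.29 times that among the unexposed.

2.29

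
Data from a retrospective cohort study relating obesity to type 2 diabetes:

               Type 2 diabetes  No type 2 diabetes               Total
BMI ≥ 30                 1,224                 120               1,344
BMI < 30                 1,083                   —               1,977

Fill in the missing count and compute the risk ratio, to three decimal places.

The missing cell is in the unexposed row: 1977 − 1083 = 894.
So a = 1224, b = 120, c = 1083, d = 894.
RR = [a/(a+b)] / [c/(c+d)] = (1224/1344) / (1083/1977) = 0.91071/0.54780 = 1.66250

1.662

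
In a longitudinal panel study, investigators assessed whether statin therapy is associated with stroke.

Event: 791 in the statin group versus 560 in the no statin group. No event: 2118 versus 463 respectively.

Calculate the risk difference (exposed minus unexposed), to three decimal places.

From the description: a = 791, b = 2118, c = 560, d = 463.
Risk in exposed = 791/2909 = 0.271915; risk in unexposed = 560/1023 = 0.547410.
Risk difference = 0.271915 − 0.547410 = -0.275495

-0.275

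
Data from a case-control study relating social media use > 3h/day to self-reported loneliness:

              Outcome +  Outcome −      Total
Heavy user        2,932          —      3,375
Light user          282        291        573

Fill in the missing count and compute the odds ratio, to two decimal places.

6.83

The missing cell is in the exposed row: 3375 − 2932 = 443.
So a = 2932, b = 443, c = 282, d = 291.
OR = (a·d)/(b·c) = (2932 × 291) / (443 × 282) = 853212 / 124926 = 6.82974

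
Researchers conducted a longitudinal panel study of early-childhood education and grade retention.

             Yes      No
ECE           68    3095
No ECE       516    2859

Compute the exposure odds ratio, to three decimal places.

Cells: a = 68, b = 3095, c = 516, d = 2859.
OR = (a·d)/(b·c) = (68 × 2859) / (3095 × 516) = 194412 / 1597020 = 0.12173
Exposure is associated with lower odds of grade retention (OR = 0.12 < 1).

0.122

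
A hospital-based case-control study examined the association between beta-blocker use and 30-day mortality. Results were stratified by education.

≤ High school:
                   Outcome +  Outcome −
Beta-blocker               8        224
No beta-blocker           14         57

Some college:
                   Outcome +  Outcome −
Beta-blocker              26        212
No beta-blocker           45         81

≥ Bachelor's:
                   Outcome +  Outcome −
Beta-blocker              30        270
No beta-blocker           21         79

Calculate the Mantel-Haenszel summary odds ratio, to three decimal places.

0.260

OR_MH = Σ(aᵢdᵢ/nᵢ) / Σ(bᵢcᵢ/nᵢ), where nᵢ is the stratum total.
Stratum 1 (≤ High school): n = 303; a·d/n = 8·57/303 = 1.5050; b·c/n = 224·14/303 = 10.3498
Stratum 2 (Some college): n = 364; a·d/n = 26·81/364 = 5.7857; b·c/n = 212·45/364 = 26.2088
Stratum 3 (≥ Bachelor's): n = 400; a·d/n = 30·79/400 = 5.9250; b·c/n = 270·21/400 = 14.1750
OR_MH = (1.5050 + 5.7857 + 5.9250) / (10.3498 + 26.2088 + 14.1750) = 13.2157 / 50.7336 = 0.26049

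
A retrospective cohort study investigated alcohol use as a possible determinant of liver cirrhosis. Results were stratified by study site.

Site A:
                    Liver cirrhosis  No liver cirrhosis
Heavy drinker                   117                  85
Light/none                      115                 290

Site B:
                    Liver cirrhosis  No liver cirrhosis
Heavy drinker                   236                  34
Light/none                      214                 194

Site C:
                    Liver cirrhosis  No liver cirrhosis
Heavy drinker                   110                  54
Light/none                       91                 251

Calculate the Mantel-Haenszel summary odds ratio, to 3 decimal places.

OR_MH = Σ(aᵢdᵢ/nᵢ) / Σ(bᵢcᵢ/nᵢ), where nᵢ is the stratum total.
Stratum 1 (Site A): n = 607; a·d/n = 117·290/607 = 55.8979; b·c/n = 85·115/607 = 16.1038
Stratum 2 (Site B): n = 678; a·d/n = 236·194/678 = 67.5280; b·c/n = 34·214/678 = 10.7316
Stratum 3 (Site C): n = 506; a·d/n = 110·251/506 = 54.5652; b·c/n = 54·91/506 = 9.7115
OR_MH = (55.8979 + 67.5280 + 54.5652) / (16.1038 + 10.7316 + 9.7115) = 177.9911 / 36.5468 = 4.87022

4.870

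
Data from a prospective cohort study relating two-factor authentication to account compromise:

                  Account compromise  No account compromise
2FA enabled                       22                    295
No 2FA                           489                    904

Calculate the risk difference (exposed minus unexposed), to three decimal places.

-0.282

Cells: a = 22, b = 295, c = 489, d = 904.
Risk in exposed = 22/317 = 0.069401; risk in unexposed = 489/1393 = 0.351041.
Risk difference = 0.069401 − 0.351041 = -0.281640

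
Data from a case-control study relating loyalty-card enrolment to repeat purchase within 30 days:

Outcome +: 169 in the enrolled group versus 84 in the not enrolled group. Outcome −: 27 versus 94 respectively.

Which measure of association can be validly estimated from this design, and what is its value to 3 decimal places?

From the description: a = 169, b = 27, c = 84, d = 94.
This is a case-control study: participants were sampled on outcome status, so risks in the source population cannot be estimated directly — relative risk is not valid here. The odds ratio is the appropriate measure.
OR = (a·d)/(b·c) = (169 × 94) / (27 × 84) = 15886 / 2268 = 7.00441

7.004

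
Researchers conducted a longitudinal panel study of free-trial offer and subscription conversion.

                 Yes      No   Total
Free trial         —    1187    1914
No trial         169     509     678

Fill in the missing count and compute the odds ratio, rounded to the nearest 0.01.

The missing cell is in the exposed row: 1914 − 1187 = 727.
So a = 727, b = 1187, c = 169, d = 509.
OR = (a·d)/(b·c) = (727 × 509) / (1187 × 169) = 370043 / 200603 = 1.84465

1.84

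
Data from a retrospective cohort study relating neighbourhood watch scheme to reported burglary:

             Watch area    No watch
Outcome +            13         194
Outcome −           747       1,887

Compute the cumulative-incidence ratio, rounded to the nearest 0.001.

0.183

Reading the table with exposure as columns: a = 13 (Watch area, case), b = 747 (Watch area, non-case), c = 194 (No watch, case), d = 1887.
Risk in exposed = 13/760 = 0.01711; risk in unexposed = 194/2081 = 0.09322.
RR = 0.01711 / 0.09322 = 0.18348
The risk is 82% lower among the exposed than among the unexposed.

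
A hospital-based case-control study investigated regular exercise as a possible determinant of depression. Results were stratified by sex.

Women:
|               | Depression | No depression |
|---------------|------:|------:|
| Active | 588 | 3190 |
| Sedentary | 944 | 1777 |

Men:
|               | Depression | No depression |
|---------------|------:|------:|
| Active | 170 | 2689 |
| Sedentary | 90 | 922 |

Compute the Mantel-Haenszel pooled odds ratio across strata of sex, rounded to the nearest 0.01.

OR_MH = Σ(aᵢdᵢ/nᵢ) / Σ(bᵢcᵢ/nᵢ), where nᵢ is the stratum total.
Stratum 1 (Women): n = 6499; a·d/n = 588·1777/6499 = 160.7749; b·c/n = 3190·944/6499 = 463.3574
Stratum 2 (Men): n = 3871; a·d/n = 170·922/3871 = 40.4908; b·c/n = 2689·90/3871 = 62.5187
OR_MH = (160.7749 + 40.4908) / (463.3574 + 62.5187) = 201.2657 / 525.8762 = 0.38272

0.38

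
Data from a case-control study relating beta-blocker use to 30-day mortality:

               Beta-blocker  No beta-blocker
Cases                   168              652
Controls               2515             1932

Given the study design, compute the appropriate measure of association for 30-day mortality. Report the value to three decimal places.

Reading the table with exposure as columns: a = 168 (Beta-blocker, case), b = 2515 (Beta-blocker, non-case), c = 652 (No beta-blocker, case), d = 1932.
This is a case-control study: participants were sampled on outcome status, so risks in the source population cannot be estimated directly — relative risk is not valid here. The odds ratio is the appropriate measure.
OR = (a·d)/(b·c) = (168 × 1932) / (2515 × 652) = 324576 / 1639780 = 0.19794

0.198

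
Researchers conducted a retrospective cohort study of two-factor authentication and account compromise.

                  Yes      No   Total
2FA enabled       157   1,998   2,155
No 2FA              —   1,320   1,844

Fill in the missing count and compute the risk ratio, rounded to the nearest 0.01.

The missing cell is in the unexposed row: 1844 − 1320 = 524.
So a = 157, b = 1998, c = 524, d = 1320.
RR = [a/(a+b)] / [c/(c+d)] = (157/2155) / (524/1844) = 0.07285/0.28416 = 0.25638

0.26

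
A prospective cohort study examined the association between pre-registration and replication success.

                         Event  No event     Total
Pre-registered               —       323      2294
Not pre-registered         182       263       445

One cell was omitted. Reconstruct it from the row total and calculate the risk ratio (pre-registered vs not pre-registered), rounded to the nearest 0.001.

The missing cell is in the exposed row: 2294 − 323 = 1971.
So a = 1971, b = 323, c = 182, d = 263.
RR = [a/(a+b)] / [c/(c+d)] = (1971/2294) / (182/445) = 0.85920/0.40899 = 2.10079

2.101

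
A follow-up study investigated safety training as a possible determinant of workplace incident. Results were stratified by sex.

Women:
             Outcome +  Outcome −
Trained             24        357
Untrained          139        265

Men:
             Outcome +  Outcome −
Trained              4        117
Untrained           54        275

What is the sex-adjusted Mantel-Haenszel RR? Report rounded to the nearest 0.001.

RR_MH = Σ(aᵢ·n₀ᵢ/nᵢ) / Σ(cᵢ·n₁ᵢ/nᵢ), with n₁ᵢ = aᵢ+bᵢ (exposed), n₀ᵢ = cᵢ+dᵢ (unexposed), nᵢ = n₁ᵢ+n₀ᵢ.
Stratum 1 (Women): n₁ = 381, n₀ = 404, n = 785; a·n₀/n = 24·404/785 = 12.3516; c·n₁/n = 139·381/785 = 67.4637
Stratum 2 (Men): n₁ = 121, n₀ = 329, n = 450; a·n₀/n = 4·329/450 = 2.9244; c·n₁/n = 54·121/450 = 14.5200
RR_MH = (12.3516 + 2.9244) / (67.4637 + 14.5200) = 15.2760 / 81.9837 = 0.18633

0.186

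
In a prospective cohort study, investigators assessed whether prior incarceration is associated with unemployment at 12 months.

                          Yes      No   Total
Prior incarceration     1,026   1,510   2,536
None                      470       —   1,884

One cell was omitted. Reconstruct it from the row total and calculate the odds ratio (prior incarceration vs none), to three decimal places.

2.044

The missing cell is in the unexposed row: 1884 − 470 = 1414.
So a = 1026, b = 1510, c = 470, d = 1414.
OR = (a·d)/(b·c) = (1026 × 1414) / (1510 × 470) = 1450764 / 709700 = 2.04419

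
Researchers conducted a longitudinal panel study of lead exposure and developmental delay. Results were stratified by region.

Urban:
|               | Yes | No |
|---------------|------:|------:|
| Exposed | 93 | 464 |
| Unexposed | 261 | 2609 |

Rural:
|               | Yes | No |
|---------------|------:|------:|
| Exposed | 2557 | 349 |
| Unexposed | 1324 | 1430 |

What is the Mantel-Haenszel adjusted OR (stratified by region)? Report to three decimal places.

OR_MH = Σ(aᵢdᵢ/nᵢ) / Σ(bᵢcᵢ/nᵢ), where nᵢ is the stratum total.
Stratum 1 (Urban): n = 3427; a·d/n = 93·2609/3427 = 70.8016; b·c/n = 464·261/3427 = 35.3382
Stratum 2 (Rural): n = 5660; a·d/n = 2557·1430/5660 = 646.0265; b·c/n = 349·1324/5660 = 81.6389
OR_MH = (70.8016 + 646.0265) / (35.3382 + 81.6389) = 716.8281 / 116.9771 = 6.12794

6.128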